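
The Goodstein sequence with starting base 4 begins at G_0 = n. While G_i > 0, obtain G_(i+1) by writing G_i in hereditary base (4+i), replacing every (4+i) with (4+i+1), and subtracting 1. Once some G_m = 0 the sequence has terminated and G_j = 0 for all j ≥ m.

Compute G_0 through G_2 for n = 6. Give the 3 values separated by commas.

6, 6, 6

G_0=6  [base 4] 4 + 2  →[4↦5]→  5 + 2 = 7  −1 ⇒ G_1=6
G_1=6  [base 5] 5 + 1  →[5↦6]→  6 + 1 = 7  −1 ⇒ G_2=6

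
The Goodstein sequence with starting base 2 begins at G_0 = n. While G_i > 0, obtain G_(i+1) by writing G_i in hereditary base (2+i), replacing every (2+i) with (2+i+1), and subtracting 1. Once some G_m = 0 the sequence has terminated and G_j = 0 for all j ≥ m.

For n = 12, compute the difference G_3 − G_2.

G_0 = 12. HB_2(12) = 2^(2 + 1) + 2^2. Bump = 108. G_1 = 107.
G_1 = 107. HB_3(107) = 3^(3 + 1) + 2·3^2 + 2·3 + 2. Bump = 1066. G_2 = 1065.
G_2 = 1065. HB_4(1065) = 4^(4 + 1) + 2·4^2 + 2·4 + 1. Bump = 15686. G_3 = 15685.

14620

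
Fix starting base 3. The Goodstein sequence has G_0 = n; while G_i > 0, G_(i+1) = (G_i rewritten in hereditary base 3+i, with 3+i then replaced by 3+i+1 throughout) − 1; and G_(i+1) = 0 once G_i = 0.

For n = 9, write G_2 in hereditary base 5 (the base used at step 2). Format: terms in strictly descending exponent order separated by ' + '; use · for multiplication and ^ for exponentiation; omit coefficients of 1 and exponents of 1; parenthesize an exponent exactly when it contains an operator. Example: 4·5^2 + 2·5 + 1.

3·5 + 2

step 0: 9 = 3^2; sub 4 for 3: 4^2; = 16; G_1 = 16−1 = 15
step 1: 15 = 3·4 + 3; sub 5 for 4: 3·5 + 3; = 18; G_2 = 18−1 = 17
step 2: 17 = 3·5 + 2; sub 6 for 5: 3·6 + 2; = 20; G_3 = 20−1 = 19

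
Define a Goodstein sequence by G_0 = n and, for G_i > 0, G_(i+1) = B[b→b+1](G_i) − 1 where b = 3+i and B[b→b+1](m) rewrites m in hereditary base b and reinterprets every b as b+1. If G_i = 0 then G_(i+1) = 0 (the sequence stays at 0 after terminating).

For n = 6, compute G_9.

3

(0) 6|_3 = 2·3 ↦ 2·4|_4 = 8 ⇒ 7
(1) 7|_4 = 4 + 3 ↦ 5 + 3|_5 = 8 ⇒ 7
(2) 7|_5 = 5 + 2 ↦ 6 + 2|_6 = 8 ⇒ 7
(3) 7|_6 = 6 + 1 ↦ 7 + 1|_7 = 8 ⇒ 7
(4) 7|_7 = 7 ↦ 8|_8 = 8 ⇒ 7
(5) 7|_8 = 7 ↦ 7|_9 = 7 ⇒ 6
(6) 6|_9 = 6 ↦ 6|_10 = 6 ⇒ 5
(7) 5|_10 = 5 ↦ 5|_11 = 5 ⇒ 4
(8) 4|_11 = 4 ↦ 4|_12 = 4 ⇒ 3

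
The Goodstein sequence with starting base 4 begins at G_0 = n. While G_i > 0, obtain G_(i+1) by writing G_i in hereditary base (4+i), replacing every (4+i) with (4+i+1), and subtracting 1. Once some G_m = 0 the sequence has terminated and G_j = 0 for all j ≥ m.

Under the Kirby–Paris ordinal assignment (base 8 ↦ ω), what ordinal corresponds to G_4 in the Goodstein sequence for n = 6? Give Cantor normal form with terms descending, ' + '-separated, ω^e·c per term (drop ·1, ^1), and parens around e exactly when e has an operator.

5

base 4: 6 = 4 + 2; at 5: 5 + 2 = 7; next = 6
base 5: 6 = 5 + 1; at 6: 6 + 1 = 7; next = 6
base 6: 6 = 6; at 7: 7 = 7; next = 6
base 7: 6 = 6; at 8: 6 = 6; next = 5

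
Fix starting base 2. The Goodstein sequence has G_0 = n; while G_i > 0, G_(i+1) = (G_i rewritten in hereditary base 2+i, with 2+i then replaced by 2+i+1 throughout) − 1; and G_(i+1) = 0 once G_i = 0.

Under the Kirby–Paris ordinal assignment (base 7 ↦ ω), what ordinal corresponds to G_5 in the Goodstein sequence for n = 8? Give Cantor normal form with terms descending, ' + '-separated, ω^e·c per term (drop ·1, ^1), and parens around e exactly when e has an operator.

ω^ω·2 + ω^2·2 + ω + 4

i=0: 8 = 2^(2 + 1) (b=2); 2→3: 3^(3 + 1) = 81; 81−1 = 80
i=1: 80 = 2·3^3 + 2·3^2 + 2·3 + 2 (b=3); 3→4: 2·4^4 + 2·4^2 + 2·4 + 2 = 554; 554−1 = 553
i=2: 553 = 2·4^4 + 2·4^2 + 2·4 + 1 (b=4); 4→5: 2·5^5 + 2·5^2 + 2·5 + 1 = 6311; 6311−1 = 6310
i=3: 6310 = 2·5^5 + 2·5^2 + 2·5 (b=5); 5→6: 2·6^6 + 2·6^2 + 2·6 = 93396; 93396−1 = 93395
i=4: 93395 = 2·6^6 + 2·6^2 + 6 + 5 (b=6); 6→7: 2·7^7 + 2·7^2 + 7 + 5 = 1647196; 1647196−1 = 1647195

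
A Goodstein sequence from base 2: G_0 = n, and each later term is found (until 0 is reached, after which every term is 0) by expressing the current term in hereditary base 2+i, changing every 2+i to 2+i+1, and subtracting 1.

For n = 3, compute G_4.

1

G_0=3  [base 2] 2 + 1  →[2↦3]→  3 + 1 = 4  −1 ⇒ G_1=3
G_1=3  [base 3] 3  →[3↦4]→  4 = 4  −1 ⇒ G_2=3
G_2=3  [base 4] 3  →[4↦5]→  3 = 3  −1 ⇒ G_3=2
G_3=2  [base 5] 2  →[5↦6]→  2 = 2  −1 ⇒ G_4=1
G_4=1  [base 6] 1  →[6↦7]→  1 = 1  −1 ⇒ G_5=0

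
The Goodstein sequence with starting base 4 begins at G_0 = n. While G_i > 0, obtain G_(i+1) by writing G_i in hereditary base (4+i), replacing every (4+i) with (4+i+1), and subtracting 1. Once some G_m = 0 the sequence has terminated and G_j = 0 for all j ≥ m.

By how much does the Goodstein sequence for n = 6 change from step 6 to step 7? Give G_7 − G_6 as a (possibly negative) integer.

-1

i=0: 6 = 4 + 2 (b=4); 4→5: 5 + 2 = 7; 7−1 = 6
i=1: 6 = 5 + 1 (b=5); 5→6: 6 + 1 = 7; 7−1 = 6
i=2: 6 = 6 (b=6); 6→7: 7 = 7; 7−1 = 6
i=3: 6 = 6 (b=7); 7→8: 6 = 6; 6−1 = 5
i=4: 5 = 5 (b=8); 8→9: 5 = 5; 5−1 = 4
i=5: 4 = 4 (b=9); 9→10: 4 = 4; 4−1 = 3
i=6: 3 = 3 (b=10); 10→11: 3 = 3; 3−1 = 2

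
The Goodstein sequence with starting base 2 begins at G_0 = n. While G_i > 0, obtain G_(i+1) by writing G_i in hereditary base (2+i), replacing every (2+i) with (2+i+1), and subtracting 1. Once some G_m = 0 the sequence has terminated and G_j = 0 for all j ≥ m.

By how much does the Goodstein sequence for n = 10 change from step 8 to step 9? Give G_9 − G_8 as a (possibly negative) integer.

G_0=10  [base 2] 2^(2 + 1) + 2  →[2↦3]→  3^(3 + 1) + 3 = 84  −1 ⇒ G_1=83
G_1=83  [base 3] 3^(3 + 1) + 2  →[3↦4]→  4^(4 + 1) + 2 = 1026  −1 ⇒ G_2=1025
G_2=1025  [base 4] 4^(4 + 1) + 1  →[4↦5]→  5^(5 + 1) + 1 = 15626  −1 ⇒ G_3=15625
G_3=15625  [base 5] 5^(5 + 1)  →[5↦6]→  6^(6 + 1) = 279936  −1 ⇒ G_4=279935
G_4=279935  [base 6] 5·6^6 + 5·6^5 + 5·6^4 + 5·6^3 + 5·6^2 + 5·6 + 5  →[6↦7]→  5·7^7 + 5·7^5 + 5·7^4 + 5·7^3 + 5·7^2 + 5·7 + 5 = 4215755  −1 ⇒ G_5=4215754
G_5=4215754  [base 7] 5·7^7 + 5·7^5 + 5·7^4 + 5·7^3 + 5·7^2 + 5·7 + 4  →[7↦8]→  5·8^8 + 5·8^5 + 5·8^4 + 5·8^3 + 5·8^2 + 5·8 + 4 = 84073324  −1 ⇒ G_6=84073323
G_6=84073323  [base 8] 5·8^8 + 5·8^5 + 5·8^4 + 5·8^3 + 5·8^2 + 5·8 + 3  →[8↦9]→  5·9^9 + 5·9^5 + 5·9^4 + 5·9^3 + 5·9^2 + 5·9 + 3 = 1937434593  −1 ⇒ G_7=1937434592
G_7=1937434592  [base 9] 5·9^9 + 5·9^5 + 5·9^4 + 5·9^3 + 5·9^2 + 5·9 + 2  →[9↦10]→  5·10^10 + 5·10^5 + 5·10^4 + 5·10^3 + 5·10^2 + 5·10 + 2 = 50000555552  −1 ⇒ G_8=50000555551
G_8=50000555551  [base 10] 5·10^10 + 5·10^5 + 5·10^4 + 5·10^3 + 5·10^2 + 5·10 + 1  →[10↦11]→  5·11^11 + 5·11^5 + 5·11^4 + 5·11^3 + 5·11^2 + 5·11 + 1 = 1426559238831  −1 ⇒ G_9=1426559238830

1376558683279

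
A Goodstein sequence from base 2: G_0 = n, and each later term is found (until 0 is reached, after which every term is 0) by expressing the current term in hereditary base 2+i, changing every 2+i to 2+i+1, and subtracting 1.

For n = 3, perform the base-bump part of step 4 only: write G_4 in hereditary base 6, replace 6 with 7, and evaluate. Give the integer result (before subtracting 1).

1

[0] 3 ≡ 2 + 1 (base 2). Lift 3: 4. −1: 3.
[1] 3 ≡ 3 (base 3). Lift 4: 4. −1: 3.
[2] 3 ≡ 3 (base 4). Lift 5: 3. −1: 2.
[3] 2 ≡ 2 (base 5). Lift 6: 2. −1: 1.
[4] 1 ≡ 1 (base 6). Lift 7: 1. −1: 0.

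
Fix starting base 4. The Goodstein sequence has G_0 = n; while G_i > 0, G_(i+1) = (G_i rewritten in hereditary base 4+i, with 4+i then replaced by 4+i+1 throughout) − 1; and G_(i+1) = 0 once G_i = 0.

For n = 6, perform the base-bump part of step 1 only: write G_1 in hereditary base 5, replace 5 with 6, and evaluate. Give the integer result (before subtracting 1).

7

6 —HB4→ 4 + 2 —bump→ 5 + 2 = 7 —(−1)→ 6
6 —HB5→ 5 + 1 —bump→ 6 + 1 = 7 —(−1)→ 6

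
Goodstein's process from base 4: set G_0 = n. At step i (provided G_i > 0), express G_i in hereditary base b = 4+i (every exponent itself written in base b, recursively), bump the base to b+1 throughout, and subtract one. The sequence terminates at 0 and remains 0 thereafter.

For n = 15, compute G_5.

24

step 0: 15 = 3·4 + 3; sub 5 for 4: 3·5 + 3; = 18; G_1 = 18−1 = 17
step 1: 17 = 3·5 + 2; sub 6 for 5: 3·6 + 2; = 20; G_2 = 20−1 = 19
step 2: 19 = 3·6 + 1; sub 7 for 6: 3·7 + 1; = 22; G_3 = 22−1 = 21
step 3: 21 = 3·7; sub 8 for 7: 3·8; = 24; G_4 = 24−1 = 23
step 4: 23 = 2·8 + 7; sub 9 for 8: 2·9 + 7; = 25; G_5 = 25−1 = 24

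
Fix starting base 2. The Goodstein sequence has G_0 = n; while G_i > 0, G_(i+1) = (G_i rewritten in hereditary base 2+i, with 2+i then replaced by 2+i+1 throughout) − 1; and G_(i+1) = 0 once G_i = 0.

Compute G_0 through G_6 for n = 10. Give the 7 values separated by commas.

10, 83, 1025, 15625, 279935, 4215754, 84073323

10 —HB2→ 2^(2 + 1) + 2 —bump→ 3^(3 + 1) + 3 = 84 —(−1)→ 83
83 —HB3→ 3^(3 + 1) + 2 —bump→ 4^(4 + 1) + 2 = 1026 —(−1)→ 1025
1025 —HB4→ 4^(4 + 1) + 1 —bump→ 5^(5 + 1) + 1 = 15626 —(−1)→ 15625
15625 —HB5→ 5^(5 + 1) —bump→ 6^(6 + 1) = 279936 —(−1)→ 279935
279935 —HB6→ 5·6^6 + 5·6^5 + 5·6^4 + 5·6^3 + 5·6^2 + 5·6 + 5 —bump→ 5·7^7 + 5·7^5 + 5·7^4 + 5·7^3 + 5·7^2 + 5·7 + 5 = 4215755 —(−1)→ 4215754
4215754 —HB7→ 5·7^7 + 5·7^5 + 5·7^4 + 5·7^3 + 5·7^2 + 5·7 + 4 —bump→ 5·8^8 + 5·8^5 + 5·8^4 + 5·8^3 + 5·8^2 + 5·8 + 4 = 84073324 —(−1)→ 84073323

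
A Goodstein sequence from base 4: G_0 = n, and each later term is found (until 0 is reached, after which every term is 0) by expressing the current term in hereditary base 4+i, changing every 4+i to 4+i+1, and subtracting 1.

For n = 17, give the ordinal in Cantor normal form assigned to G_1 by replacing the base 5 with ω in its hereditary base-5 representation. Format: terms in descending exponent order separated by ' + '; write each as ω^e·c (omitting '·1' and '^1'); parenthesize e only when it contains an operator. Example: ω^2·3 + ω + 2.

ω^2

[0] 17 ≡ 4^2 + 1 (base 4). Lift 5: 26. −1: 25.
[1] 25 ≡ 5^2 (base 5). Lift 6: 36. −1: 35.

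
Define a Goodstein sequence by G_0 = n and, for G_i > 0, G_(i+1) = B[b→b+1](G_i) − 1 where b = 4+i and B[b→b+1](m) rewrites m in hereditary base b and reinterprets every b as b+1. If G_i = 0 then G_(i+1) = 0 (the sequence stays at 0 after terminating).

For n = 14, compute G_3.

base 4: 14 = 3·4 + 2; at 5: 3·5 + 2 = 17; next = 16
base 5: 16 = 3·5 + 1; at 6: 3·6 + 1 = 19; next = 18
base 6: 18 = 3·6; at 7: 3·7 = 21; next = 20

20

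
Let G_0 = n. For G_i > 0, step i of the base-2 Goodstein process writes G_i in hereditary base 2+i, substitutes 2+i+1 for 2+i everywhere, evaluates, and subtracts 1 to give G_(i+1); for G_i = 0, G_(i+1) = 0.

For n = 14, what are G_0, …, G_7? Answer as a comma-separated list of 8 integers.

G_0=14  [base 2] 2^(2 + 1) + 2^2 + 2  →[2↦3]→  3^(3 + 1) + 3^3 + 3 = 111  −1 ⇒ G_1=110
G_1=110  [base 3] 3^(3 + 1) + 3^3 + 2  →[3↦4]→  4^(4 + 1) + 4^4 + 2 = 1282  −1 ⇒ G_2=1281
G_2=1281  [base 4] 4^(4 + 1) + 4^4 + 1  →[4↦5]→  5^(5 + 1) + 5^5 + 1 = 18751  −1 ⇒ G_3=18750
G_3=18750  [base 5] 5^(5 + 1) + 5^5  →[5↦6]→  6^(6 + 1) + 6^6 = 326592  −1 ⇒ G_4=326591
G_4=326591  [base 6] 6^(6 + 1) + 5·6^5 + 5·6^4 + 5·6^3 + 5·6^2 + 5·6 + 5  →[6↦7]→  7^(7 + 1) + 5·7^5 + 5·7^4 + 5·7^3 + 5·7^2 + 5·7 + 5 = 5862841  −1 ⇒ G_5=5862840
G_5=5862840  [base 7] 7^(7 + 1) + 5·7^5 + 5·7^4 + 5·7^3 + 5·7^2 + 5·7 + 4  →[7↦8]→  8^(8 + 1) + 5·8^5 + 5·8^4 + 5·8^3 + 5·8^2 + 5·8 + 4 = 134404972  −1 ⇒ G_6=134404971
G_6=134404971  [base 8] 8^(8 + 1) + 5·8^5 + 5·8^4 + 5·8^3 + 5·8^2 + 5·8 + 3  →[8↦9]→  9^(9 + 1) + 5·9^5 + 5·9^4 + 5·9^3 + 5·9^2 + 5·9 + 3 = 3487116549  −1 ⇒ G_7=3487116548

14, 110, 1281, 18750, 326591, 5862840, 134404971, 3487116548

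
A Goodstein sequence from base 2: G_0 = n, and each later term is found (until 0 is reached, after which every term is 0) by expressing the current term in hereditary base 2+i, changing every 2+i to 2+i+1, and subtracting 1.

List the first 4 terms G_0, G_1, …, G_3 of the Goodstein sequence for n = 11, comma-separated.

G_0=11  [base 2] 2^(2 + 1) + 2 + 1  →[2↦3]→  3^(3 + 1) + 3 + 1 = 85  −1 ⇒ G_1=84
G_1=84  [base 3] 3^(3 + 1) + 3  →[3↦4]→  4^(4 + 1) + 4 = 1028  −1 ⇒ G_2=1027
G_2=1027  [base 4] 4^(4 + 1) + 3  →[4↦5]→  5^(5 + 1) + 3 = 15628  −1 ⇒ G_3=15627

11, 84, 1027, 15627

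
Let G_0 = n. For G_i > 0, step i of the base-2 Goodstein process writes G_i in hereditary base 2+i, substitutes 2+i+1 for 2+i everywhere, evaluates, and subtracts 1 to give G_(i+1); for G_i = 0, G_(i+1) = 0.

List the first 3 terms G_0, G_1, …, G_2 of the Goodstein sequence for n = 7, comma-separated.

7, 30, 259

7 —HB2→ 2^2 + 2 + 1 —bump→ 3^3 + 3 + 1 = 31 —(−1)→ 30
30 —HB3→ 3^3 + 3 —bump→ 4^4 + 4 = 260 —(−1)→ 259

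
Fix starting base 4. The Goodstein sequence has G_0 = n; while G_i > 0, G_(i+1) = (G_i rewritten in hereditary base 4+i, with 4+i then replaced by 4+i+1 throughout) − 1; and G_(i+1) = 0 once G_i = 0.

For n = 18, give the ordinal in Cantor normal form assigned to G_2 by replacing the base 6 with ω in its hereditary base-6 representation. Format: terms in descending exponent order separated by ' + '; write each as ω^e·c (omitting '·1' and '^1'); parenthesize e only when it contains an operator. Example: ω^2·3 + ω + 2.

G_0=18  [base 4] 4^2 + 2  →[4↦5]→  5^2 + 2 = 27  −1 ⇒ G_1=26
G_1=26  [base 5] 5^2 + 1  →[5↦6]→  6^2 + 1 = 37  −1 ⇒ G_2=36

ω^2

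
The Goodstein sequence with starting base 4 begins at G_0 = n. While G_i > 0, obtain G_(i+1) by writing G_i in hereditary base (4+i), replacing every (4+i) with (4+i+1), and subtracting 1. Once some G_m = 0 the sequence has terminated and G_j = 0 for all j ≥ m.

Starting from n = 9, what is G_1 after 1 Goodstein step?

10

[0] 9 ≡ 2·4 + 1 (base 4). Lift 5: 11. −1: 10.
[1] 10 ≡ 2·5 (base 5). Lift 6: 12. −1: 11.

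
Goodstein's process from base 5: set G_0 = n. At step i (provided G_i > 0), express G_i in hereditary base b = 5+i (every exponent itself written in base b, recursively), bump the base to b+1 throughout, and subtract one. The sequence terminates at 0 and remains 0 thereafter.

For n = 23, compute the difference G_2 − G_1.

3

(0) 23|_5 = 4·5 + 3 ↦ 4·6 + 3|_6 = 27 ⇒ 26
(1) 26|_6 = 4·6 + 2 ↦ 4·7 + 2|_7 = 30 ⇒ 29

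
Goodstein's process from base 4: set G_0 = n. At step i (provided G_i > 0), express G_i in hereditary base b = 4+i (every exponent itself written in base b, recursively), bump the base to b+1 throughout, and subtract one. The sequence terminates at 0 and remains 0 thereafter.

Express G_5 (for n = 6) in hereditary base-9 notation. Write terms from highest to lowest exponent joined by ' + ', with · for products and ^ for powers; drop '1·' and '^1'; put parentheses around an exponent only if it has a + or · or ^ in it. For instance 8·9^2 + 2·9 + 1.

4

G_0 = 6. HB_4(6) = 4 + 2. Bump = 7. G_1 = 6.
G_1 = 6. HB_5(6) = 5 + 1. Bump = 7. G_2 = 6.
G_2 = 6. HB_6(6) = 6. Bump = 7. G_3 = 6.
G_3 = 6. HB_7(6) = 6. Bump = 6. G_4 = 5.
G_4 = 5. HB_8(5) = 5. Bump = 5. G_5 = 4.
G_5 = 4. HB_9(4) = 4. Bump = 4. G_6 = 3.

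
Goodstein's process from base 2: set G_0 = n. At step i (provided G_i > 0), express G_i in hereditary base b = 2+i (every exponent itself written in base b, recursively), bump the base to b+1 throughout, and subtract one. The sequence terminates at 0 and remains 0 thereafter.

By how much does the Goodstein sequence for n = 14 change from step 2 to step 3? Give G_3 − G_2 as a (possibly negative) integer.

17469

(0) 14|_2 = 2^(2 + 1) + 2^2 + 2 ↦ 3^(3 + 1) + 3^3 + 3|_3 = 111 ⇒ 110
(1) 110|_3 = 3^(3 + 1) + 3^3 + 2 ↦ 4^(4 + 1) + 4^4 + 2|_4 = 1282 ⇒ 1281
(2) 1281|_4 = 4^(4 + 1) + 4^4 + 1 ↦ 5^(5 + 1) + 5^5 + 1|_5 = 18751 ⇒ 18750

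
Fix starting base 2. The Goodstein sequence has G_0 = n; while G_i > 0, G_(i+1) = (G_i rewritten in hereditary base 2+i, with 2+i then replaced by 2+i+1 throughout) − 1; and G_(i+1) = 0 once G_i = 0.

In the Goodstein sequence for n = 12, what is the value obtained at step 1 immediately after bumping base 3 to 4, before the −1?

1066

step 0: 12 = 2^(2 + 1) + 2^2; sub 3 for 2: 3^(3 + 1) + 3^3; = 108; G_1 = 108−1 = 107
step 1: 107 = 3^(3 + 1) + 2·3^2 + 2·3 + 2; sub 4 for 3: 4^(4 + 1) + 2·4^2 + 2·4 + 2; = 1066; G_2 = 1066−1 = 1065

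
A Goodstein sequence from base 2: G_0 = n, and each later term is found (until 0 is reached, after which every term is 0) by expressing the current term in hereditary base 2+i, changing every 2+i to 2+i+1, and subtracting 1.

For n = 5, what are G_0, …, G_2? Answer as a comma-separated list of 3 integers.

step 0: 5 = 2^2 + 1; sub 3 for 2: 3^3 + 1; = 28; G_1 = 28−1 = 27
step 1: 27 = 3^3; sub 4 for 3: 4^4; = 256; G_2 = 256−1 = 255

5, 27, 255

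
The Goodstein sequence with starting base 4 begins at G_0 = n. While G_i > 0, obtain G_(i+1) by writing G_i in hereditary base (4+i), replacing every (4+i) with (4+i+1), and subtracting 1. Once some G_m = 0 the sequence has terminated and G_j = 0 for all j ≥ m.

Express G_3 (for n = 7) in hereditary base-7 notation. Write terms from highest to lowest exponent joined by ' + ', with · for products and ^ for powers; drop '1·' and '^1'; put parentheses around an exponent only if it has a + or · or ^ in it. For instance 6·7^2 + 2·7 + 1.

7

(0) 7|_4 = 4 + 3 ↦ 5 + 3|_5 = 8 ⇒ 7
(1) 7|_5 = 5 + 2 ↦ 6 + 2|_6 = 8 ⇒ 7
(2) 7|_6 = 6 + 1 ↦ 7 + 1|_7 = 8 ⇒ 7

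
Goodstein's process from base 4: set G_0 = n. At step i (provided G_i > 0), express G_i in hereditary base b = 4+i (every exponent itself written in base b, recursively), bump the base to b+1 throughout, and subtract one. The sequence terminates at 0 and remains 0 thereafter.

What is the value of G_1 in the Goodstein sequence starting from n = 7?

7

base 4: 7 = 4 + 3; at 5: 5 + 3 = 8; next = 7
base 5: 7 = 5 + 2; at 6: 6 + 2 = 8; next = 7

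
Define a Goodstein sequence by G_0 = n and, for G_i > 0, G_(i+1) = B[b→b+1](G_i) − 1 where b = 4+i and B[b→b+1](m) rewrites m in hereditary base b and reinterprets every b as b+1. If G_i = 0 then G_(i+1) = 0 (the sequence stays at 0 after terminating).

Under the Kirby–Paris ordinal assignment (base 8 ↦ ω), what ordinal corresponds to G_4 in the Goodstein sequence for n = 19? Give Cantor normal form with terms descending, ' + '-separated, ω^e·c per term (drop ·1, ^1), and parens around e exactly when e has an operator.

ω·7 + 7

(0) 19|_4 = 4^2 + 3 ↦ 5^2 + 3|_5 = 28 ⇒ 27
(1) 27|_5 = 5^2 + 2 ↦ 6^2 + 2|_6 = 38 ⇒ 37
(2) 37|_6 = 6^2 + 1 ↦ 7^2 + 1|_7 = 50 ⇒ 49
(3) 49|_7 = 7^2 ↦ 8^2|_8 = 64 ⇒ 63
(4) 63|_8 = 7·8 + 7 ↦ 7·9 + 7|_9 = 70 ⇒ 69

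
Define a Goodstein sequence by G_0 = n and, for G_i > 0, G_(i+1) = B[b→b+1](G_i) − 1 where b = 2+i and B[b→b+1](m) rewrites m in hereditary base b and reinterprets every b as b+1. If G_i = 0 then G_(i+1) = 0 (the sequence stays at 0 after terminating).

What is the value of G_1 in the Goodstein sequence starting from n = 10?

83

i=0: 10 = 2^(2 + 1) + 2 (b=2); 2→3: 3^(3 + 1) + 3 = 84; 84−1 = 83
i=1: 83 = 3^(3 + 1) + 2 (b=3); 3→4: 4^(4 + 1) + 2 = 1026; 1026−1 = 1025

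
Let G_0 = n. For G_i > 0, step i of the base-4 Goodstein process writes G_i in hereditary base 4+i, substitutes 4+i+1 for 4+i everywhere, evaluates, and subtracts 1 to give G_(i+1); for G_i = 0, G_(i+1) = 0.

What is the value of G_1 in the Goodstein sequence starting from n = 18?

i=0: 18 = 4^2 + 2 (b=4); 4→5: 5^2 + 2 = 27; 27−1 = 26
i=1: 26 = 5^2 + 1 (b=5); 5→6: 6^2 + 1 = 37; 37−1 = 36

26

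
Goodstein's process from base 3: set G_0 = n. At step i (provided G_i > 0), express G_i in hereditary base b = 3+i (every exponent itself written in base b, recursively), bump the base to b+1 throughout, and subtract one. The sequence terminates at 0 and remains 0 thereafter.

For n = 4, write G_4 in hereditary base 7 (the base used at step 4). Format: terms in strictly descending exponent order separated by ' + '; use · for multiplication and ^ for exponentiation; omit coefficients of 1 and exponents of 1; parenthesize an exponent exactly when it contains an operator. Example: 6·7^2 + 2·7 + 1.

4 —HB3→ 3 + 1 —bump→ 4 + 1 = 5 —(−1)→ 4
4 —HB4→ 4 —bump→ 5 = 5 —(−1)→ 4
4 —HB5→ 4 —bump→ 4 = 4 —(−1)→ 3
3 —HB6→ 3 —bump→ 3 = 3 —(−1)→ 2

2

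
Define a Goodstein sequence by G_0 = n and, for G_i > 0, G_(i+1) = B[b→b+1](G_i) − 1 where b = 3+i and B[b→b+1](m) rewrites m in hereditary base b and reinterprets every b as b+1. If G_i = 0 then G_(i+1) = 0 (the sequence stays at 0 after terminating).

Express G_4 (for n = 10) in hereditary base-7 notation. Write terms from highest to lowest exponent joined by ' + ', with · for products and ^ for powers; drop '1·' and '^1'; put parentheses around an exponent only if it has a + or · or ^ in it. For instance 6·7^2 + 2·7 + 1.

4·7 + 2

G_0 = 10. HB_3(10) = 3^2 + 1. Bump = 17. G_1 = 16.
G_1 = 16. HB_4(16) = 4^2. Bump = 25. G_2 = 24.
G_2 = 24. HB_5(24) = 4·5 + 4. Bump = 28. G_3 = 27.
G_3 = 27. HB_6(27) = 4·6 + 3. Bump = 31. G_4 = 30.
G_4 = 30. HB_7(30) = 4·7 + 2. Bump = 34. G_5 = 33.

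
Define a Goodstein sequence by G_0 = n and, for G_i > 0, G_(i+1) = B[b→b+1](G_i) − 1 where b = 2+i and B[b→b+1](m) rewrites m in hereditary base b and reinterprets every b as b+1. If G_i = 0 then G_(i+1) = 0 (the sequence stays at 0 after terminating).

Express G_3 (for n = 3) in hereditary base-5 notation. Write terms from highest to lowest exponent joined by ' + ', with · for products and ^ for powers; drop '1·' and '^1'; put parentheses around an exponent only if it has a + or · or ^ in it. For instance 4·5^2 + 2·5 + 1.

2

step 0: 3 = 2 + 1; sub 3 for 2: 3 + 1; = 4; G_1 = 4−1 = 3
step 1: 3 = 3; sub 4 for 3: 4; = 4; G_2 = 4−1 = 3
step 2: 3 = 3; sub 5 for 4: 3; = 3; G_3 = 3−1 = 2
step 3: 2 = 2; sub 6 for 5: 2; = 2; G_4 = 2−1 = 1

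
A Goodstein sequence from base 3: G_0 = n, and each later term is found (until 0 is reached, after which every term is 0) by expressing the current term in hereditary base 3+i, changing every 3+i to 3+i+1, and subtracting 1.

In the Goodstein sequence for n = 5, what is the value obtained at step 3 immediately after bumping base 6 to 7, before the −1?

(0) 5|_3 = 3 + 2 ↦ 4 + 2|_4 = 6 ⇒ 5
(1) 5|_4 = 4 + 1 ↦ 5 + 1|_5 = 6 ⇒ 5
(2) 5|_5 = 5 ↦ 6|_6 = 6 ⇒ 5
(3) 5|_6 = 5 ↦ 5|_7 = 5 ⇒ 4

5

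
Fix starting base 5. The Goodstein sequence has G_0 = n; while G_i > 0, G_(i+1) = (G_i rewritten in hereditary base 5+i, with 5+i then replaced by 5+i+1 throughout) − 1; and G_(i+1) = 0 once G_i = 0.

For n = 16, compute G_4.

[0] 16 ≡ 3·5 + 1 (base 5). Lift 6: 19. −1: 18.
[1] 18 ≡ 3·6 (base 6). Lift 7: 21. −1: 20.
[2] 20 ≡ 2·7 + 6 (base 7). Lift 8: 22. −1: 21.
[3] 21 ≡ 2·8 + 5 (base 8). Lift 9: 23. −1: 22.
[4] 22 ≡ 2·9 + 4 (base 9). Lift 10: 24. −1: 23.

22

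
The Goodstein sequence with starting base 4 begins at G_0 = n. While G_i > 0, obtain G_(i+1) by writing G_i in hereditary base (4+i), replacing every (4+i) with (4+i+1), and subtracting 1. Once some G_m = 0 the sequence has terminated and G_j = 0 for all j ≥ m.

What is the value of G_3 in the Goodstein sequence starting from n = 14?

(0) 14|_4 = 3·4 + 2 ↦ 3·5 + 2|_5 = 17 ⇒ 16
(1) 16|_5 = 3·5 + 1 ↦ 3·6 + 1|_6 = 19 ⇒ 18
(2) 18|_6 = 3·6 ↦ 3·7|_7 = 21 ⇒ 20
(3) 20|_7 = 2·7 + 6 ↦ 2·8 + 6|_8 = 22 ⇒ 21

20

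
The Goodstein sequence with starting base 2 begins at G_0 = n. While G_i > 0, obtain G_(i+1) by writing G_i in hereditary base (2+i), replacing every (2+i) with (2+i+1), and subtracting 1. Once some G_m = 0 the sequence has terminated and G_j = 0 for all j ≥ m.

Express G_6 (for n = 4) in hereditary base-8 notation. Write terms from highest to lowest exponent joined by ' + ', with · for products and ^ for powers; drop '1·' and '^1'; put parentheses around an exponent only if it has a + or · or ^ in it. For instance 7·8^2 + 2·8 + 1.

step 0: 4 = 2^2; sub 3 for 2: 3^3; = 27; G_1 = 27−1 = 26
step 1: 26 = 2·3^2 + 2·3 + 2; sub 4 for 3: 2·4^2 + 2·4 + 2; = 42; G_2 = 42−1 = 41
step 2: 41 = 2·4^2 + 2·4 + 1; sub 5 for 4: 2·5^2 + 2·5 + 1; = 61; G_3 = 61−1 = 60
step 3: 60 = 2·5^2 + 2·5; sub 6 for 5: 2·6^2 + 2·6; = 84; G_4 = 84−1 = 83
step 4: 83 = 2·6^2 + 6 + 5; sub 7 for 6: 2·7^2 + 7 + 5; = 110; G_5 = 110−1 = 109
step 5: 109 = 2·7^2 + 7 + 4; sub 8 for 7: 2·8^2 + 8 + 4; = 140; G_6 = 140−1 = 139
step 6: 139 = 2·8^2 + 8 + 3; sub 9 for 8: 2·9^2 + 9 + 3; = 174; G_7 = 174−1 = 173

2·8^2 + 8 + 3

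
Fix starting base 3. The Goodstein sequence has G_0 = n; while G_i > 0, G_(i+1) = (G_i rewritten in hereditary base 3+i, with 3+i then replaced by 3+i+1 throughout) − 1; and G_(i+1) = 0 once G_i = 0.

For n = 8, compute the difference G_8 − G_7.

0

step 0: 8 = 2·3 + 2; sub 4 for 3: 2·4 + 2; = 10; G_1 = 10−1 = 9
step 1: 9 = 2·4 + 1; sub 5 for 4: 2·5 + 1; = 11; G_2 = 11−1 = 10
step 2: 10 = 2·5; sub 6 for 5: 2·6; = 12; G_3 = 12−1 = 11
step 3: 11 = 6 + 5; sub 7 for 6: 7 + 5; = 12; G_4 = 12−1 = 11
step 4: 11 = 7 + 4; sub 8 for 7: 8 + 4; = 12; G_5 = 12−1 = 11
step 5: 11 = 8 + 3; sub 9 for 8: 9 + 3; = 12; G_6 = 12−1 = 11
step 6: 11 = 9 + 2; sub 10 for 9: 10 + 2; = 12; G_7 = 12−1 = 11
step 7: 11 = 10 + 1; sub 11 for 10: 11 + 1; = 12; G_8 = 12−1 = 11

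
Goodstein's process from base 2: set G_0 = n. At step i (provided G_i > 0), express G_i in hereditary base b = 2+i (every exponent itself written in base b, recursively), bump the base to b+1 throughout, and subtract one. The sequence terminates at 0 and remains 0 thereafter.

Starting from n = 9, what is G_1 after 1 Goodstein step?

81

i=0: 9 = 2^(2 + 1) + 1 (b=2); 2→3: 3^(3 + 1) + 1 = 82; 82−1 = 81
i=1: 81 = 3^(3 + 1) (b=3); 3→4: 4^(4 + 1) = 1024; 1024−1 = 1023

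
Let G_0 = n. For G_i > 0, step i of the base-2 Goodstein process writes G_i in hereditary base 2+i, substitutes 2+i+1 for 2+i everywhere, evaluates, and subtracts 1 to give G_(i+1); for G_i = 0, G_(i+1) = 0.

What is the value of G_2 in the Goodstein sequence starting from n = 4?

41

step 0: 4 = 2^2; sub 3 for 2: 3^3; = 27; G_1 = 27−1 = 26
step 1: 26 = 2·3^2 + 2·3 + 2; sub 4 for 3: 2·4^2 + 2·4 + 2; = 42; G_2 = 42−1 = 41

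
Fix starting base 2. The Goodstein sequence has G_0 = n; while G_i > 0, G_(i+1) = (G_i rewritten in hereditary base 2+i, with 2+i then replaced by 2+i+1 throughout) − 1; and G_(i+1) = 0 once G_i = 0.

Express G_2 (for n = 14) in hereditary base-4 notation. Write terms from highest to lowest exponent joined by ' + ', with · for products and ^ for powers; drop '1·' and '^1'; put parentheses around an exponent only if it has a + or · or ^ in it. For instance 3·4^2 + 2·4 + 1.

14 —HB2→ 2^(2 + 1) + 2^2 + 2 —bump→ 3^(3 + 1) + 3^3 + 3 = 111 —(−1)→ 110
110 —HB3→ 3^(3 + 1) + 3^3 + 2 —bump→ 4^(4 + 1) + 4^4 + 2 = 1282 —(−1)→ 1281
1281 —HB4→ 4^(4 + 1) + 4^4 + 1 —bump→ 5^(5 + 1) + 5^5 + 1 = 18751 —(−1)→ 18750

4^(4 + 1) + 4^4 + 1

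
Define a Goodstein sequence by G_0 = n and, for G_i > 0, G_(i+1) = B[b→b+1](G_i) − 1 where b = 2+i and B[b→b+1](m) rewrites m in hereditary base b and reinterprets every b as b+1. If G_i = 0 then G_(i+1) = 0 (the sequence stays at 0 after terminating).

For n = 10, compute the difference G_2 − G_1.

i=0: 10 = 2^(2 + 1) + 2 (b=2); 2→3: 3^(3 + 1) + 3 = 84; 84−1 = 83
i=1: 83 = 3^(3 + 1) + 2 (b=3); 3→4: 4^(4 + 1) + 2 = 1026; 1026−1 = 1025

942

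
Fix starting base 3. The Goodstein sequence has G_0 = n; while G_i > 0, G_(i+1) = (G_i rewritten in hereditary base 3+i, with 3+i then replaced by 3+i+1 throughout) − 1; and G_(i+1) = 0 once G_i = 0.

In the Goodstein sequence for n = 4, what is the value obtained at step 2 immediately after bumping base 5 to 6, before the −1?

4

base 3: 4 = 3 + 1; at 4: 4 + 1 = 5; next = 4
base 4: 4 = 4; at 5: 5 = 5; next = 4
base 5: 4 = 4; at 6: 4 = 4; next = 3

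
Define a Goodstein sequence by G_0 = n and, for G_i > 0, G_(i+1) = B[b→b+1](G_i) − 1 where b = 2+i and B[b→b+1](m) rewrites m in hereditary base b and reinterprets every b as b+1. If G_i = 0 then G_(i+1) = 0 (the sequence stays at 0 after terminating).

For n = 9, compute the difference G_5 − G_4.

2331083

[0] 9 ≡ 2^(2 + 1) + 1 (base 2). Lift 3: 82. −1: 81.
[1] 81 ≡ 3^(3 + 1) (base 3). Lift 4: 1024. −1: 1023.
[2] 1023 ≡ 3·4^4 + 3·4^3 + 3·4^2 + 3·4 + 3 (base 4). Lift 5: 9843. −1: 9842.
[3] 9842 ≡ 3·5^5 + 3·5^3 + 3·5^2 + 3·5 + 2 (base 5). Lift 6: 140744. −1: 140743.
[4] 140743 ≡ 3·6^6 + 3·6^3 + 3·6^2 + 3·6 + 1 (base 6). Lift 7: 2471827. −1: 2471826.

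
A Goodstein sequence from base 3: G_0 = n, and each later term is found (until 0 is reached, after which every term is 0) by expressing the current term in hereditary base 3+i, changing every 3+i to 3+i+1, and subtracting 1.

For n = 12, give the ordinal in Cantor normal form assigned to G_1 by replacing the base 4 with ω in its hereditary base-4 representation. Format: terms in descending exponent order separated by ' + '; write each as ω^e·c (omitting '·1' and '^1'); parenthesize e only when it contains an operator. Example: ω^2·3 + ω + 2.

ω^2 + 3

base 3: 12 = 3^2 + 3; at 4: 4^2 + 4 = 20; next = 19
base 4: 19 = 4^2 + 3; at 5: 5^2 + 3 = 28; next = 27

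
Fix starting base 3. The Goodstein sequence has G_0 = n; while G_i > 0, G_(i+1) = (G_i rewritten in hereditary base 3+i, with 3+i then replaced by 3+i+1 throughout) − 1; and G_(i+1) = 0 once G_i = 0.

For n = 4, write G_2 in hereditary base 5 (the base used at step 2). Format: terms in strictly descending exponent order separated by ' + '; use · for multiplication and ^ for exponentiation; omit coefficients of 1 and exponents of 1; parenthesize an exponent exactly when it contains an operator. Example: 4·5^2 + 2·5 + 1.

4

[0] 4 ≡ 3 + 1 (base 3). Lift 4: 5. −1: 4.
[1] 4 ≡ 4 (base 4). Lift 5: 5. −1: 4.
[2] 4 ≡ 4 (base 5). Lift 6: 4. −1: 3.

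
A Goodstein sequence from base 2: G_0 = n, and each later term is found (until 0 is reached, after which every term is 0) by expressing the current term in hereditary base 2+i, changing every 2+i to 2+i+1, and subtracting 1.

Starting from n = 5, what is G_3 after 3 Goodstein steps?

467

G_0=5  [base 2] 2^2 + 1  →[2↦3]→  3^3 + 1 = 28  −1 ⇒ G_1=27
G_1=27  [base 3] 3^3  →[3↦4]→  4^4 = 256  −1 ⇒ G_2=255
G_2=255  [base 4] 3·4^3 + 3·4^2 + 3·4 + 3  →[4↦5]→  3·5^3 + 3·5^2 + 3·5 + 3 = 468  −1 ⇒ G_3=467
G_3=467  [base 5] 3·5^3 + 3·5^2 + 3·5 + 2  →[5↦6]→  3·6^3 + 3·6^2 + 3·6 + 2 = 776  −1 ⇒ G_4=775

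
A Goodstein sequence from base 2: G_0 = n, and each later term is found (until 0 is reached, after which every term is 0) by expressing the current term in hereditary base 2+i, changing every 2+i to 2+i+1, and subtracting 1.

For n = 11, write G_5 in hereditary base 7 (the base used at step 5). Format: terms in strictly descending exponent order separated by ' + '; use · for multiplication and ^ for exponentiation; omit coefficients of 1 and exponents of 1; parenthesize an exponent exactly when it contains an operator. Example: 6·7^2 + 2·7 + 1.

7^(7 + 1)

i=0: 11 = 2^(2 + 1) + 2 + 1 (b=2); 2→3: 3^(3 + 1) + 3 + 1 = 85; 85−1 = 84
i=1: 84 = 3^(3 + 1) + 3 (b=3); 3→4: 4^(4 + 1) + 4 = 1028; 1028−1 = 1027
i=2: 1027 = 4^(4 + 1) + 3 (b=4); 4→5: 5^(5 + 1) + 3 = 15628; 15628−1 = 15627
i=3: 15627 = 5^(5 + 1) + 2 (b=5); 5→6: 6^(6 + 1) + 2 = 279938; 279938−1 = 279937
i=4: 279937 = 6^(6 + 1) + 1 (b=6); 6→7: 7^(7 + 1) + 1 = 5764802; 5764802−1 = 5764801
i=5: 5764801 = 7^(7 + 1) (b=7); 7→8: 8^(8 + 1) = 134217728; 134217728−1 = 134217727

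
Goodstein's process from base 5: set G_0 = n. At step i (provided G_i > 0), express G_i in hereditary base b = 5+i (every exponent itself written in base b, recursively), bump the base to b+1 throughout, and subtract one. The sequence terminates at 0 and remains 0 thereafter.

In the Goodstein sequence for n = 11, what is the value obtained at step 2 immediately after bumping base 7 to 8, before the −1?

14

i=0: 11 = 2·5 + 1 (b=5); 5→6: 2·6 + 1 = 13; 13−1 = 12
i=1: 12 = 2·6 (b=6); 6→7: 2·7 = 14; 14−1 = 13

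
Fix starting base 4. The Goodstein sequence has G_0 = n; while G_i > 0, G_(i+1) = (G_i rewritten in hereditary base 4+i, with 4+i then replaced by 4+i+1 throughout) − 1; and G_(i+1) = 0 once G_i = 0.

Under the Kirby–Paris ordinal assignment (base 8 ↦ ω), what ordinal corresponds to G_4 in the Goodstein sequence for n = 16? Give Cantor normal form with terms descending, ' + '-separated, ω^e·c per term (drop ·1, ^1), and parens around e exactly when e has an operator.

G_0 = 16. HB_4(16) = 4^2. Bump = 25. G_1 = 24.
G_1 = 24. HB_5(24) = 4·5 + 4. Bump = 28. G_2 = 27.
G_2 = 27. HB_6(27) = 4·6 + 3. Bump = 31. G_3 = 30.
G_3 = 30. HB_7(30) = 4·7 + 2. Bump = 34. G_4 = 33.
G_4 = 33. HB_8(33) = 4·8 + 1. Bump = 37. G_5 = 36.

ω·4 + 1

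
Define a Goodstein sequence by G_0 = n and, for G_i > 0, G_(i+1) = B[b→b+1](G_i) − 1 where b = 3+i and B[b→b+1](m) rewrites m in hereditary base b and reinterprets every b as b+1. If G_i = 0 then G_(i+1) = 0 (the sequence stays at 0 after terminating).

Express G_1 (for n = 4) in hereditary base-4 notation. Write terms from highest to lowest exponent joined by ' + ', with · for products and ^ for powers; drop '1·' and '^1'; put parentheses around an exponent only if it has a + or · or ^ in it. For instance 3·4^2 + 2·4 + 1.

4

step 0: 4 = 3 + 1; sub 4 for 3: 4 + 1; = 5; G_1 = 5−1 = 4
step 1: 4 = 4; sub 5 for 4: 5; = 5; G_2 = 5−1 = 4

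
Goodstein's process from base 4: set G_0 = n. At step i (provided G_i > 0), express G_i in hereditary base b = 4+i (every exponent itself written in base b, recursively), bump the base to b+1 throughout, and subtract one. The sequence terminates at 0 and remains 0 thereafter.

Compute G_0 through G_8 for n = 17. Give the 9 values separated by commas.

17 —HB4→ 4^2 + 1 —bump→ 5^2 + 1 = 26 —(−1)→ 25
25 —HB5→ 5^2 —bump→ 6^2 = 36 —(−1)→ 35
35 —HB6→ 5·6 + 5 —bump→ 5·7 + 5 = 40 —(−1)→ 39
39 —HB7→ 5·7 + 4 —bump→ 5·8 + 4 = 44 —(−1)→ 43
43 —HB8→ 5·8 + 3 —bump→ 5·9 + 3 = 48 —(−1)→ 47
47 —HB9→ 5·9 + 2 —bump→ 5·10 + 2 = 52 —(−1)→ 51
51 —HB10→ 5·10 + 1 —bump→ 5·11 + 1 = 56 —(−1)→ 55
55 —HB11→ 5·11 —bump→ 5·12 = 60 —(−1)→ 59

17, 25, 35, 39, 43, 47, 51, 55, 59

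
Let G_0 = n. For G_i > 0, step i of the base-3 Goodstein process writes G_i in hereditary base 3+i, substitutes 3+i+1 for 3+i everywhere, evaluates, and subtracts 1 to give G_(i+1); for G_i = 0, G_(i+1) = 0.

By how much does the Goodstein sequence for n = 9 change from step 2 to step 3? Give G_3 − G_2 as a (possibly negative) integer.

2

G_0=9  [base 3] 3^2  →[3↦4]→  4^2 = 16  −1 ⇒ G_1=15
G_1=15  [base 4] 3·4 + 3  →[4↦5]→  3·5 + 3 = 18  −1 ⇒ G_2=17
G_2=17  [base 5] 3·5 + 2  →[5↦6]→  3·6 + 2 = 20  −1 ⇒ G_3=19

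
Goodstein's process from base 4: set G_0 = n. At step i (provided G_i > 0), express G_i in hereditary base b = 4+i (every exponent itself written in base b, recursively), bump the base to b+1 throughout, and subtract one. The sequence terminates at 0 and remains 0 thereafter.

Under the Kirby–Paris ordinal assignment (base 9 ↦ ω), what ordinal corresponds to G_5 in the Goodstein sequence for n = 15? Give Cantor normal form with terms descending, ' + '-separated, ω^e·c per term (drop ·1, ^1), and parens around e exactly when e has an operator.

ω·2 + 6

step 0: 15 = 3·4 + 3; sub 5 for 4: 3·5 + 3; = 18; G_1 = 18−1 = 17
step 1: 17 = 3·5 + 2; sub 6 for 5: 3·6 + 2; = 20; G_2 = 20−1 = 19
step 2: 19 = 3·6 + 1; sub 7 for 6: 3·7 + 1; = 22; G_3 = 22−1 = 21
step 3: 21 = 3·7; sub 8 for 7: 3·8; = 24; G_4 = 24−1 = 23
step 4: 23 = 2·8 + 7; sub 9 for 8: 2·9 + 7; = 25; G_5 = 25−1 = 24
step 5: 24 = 2·9 + 6; sub 10 for 9: 2·10 + 6; = 26; G_6 = 26−1 = 25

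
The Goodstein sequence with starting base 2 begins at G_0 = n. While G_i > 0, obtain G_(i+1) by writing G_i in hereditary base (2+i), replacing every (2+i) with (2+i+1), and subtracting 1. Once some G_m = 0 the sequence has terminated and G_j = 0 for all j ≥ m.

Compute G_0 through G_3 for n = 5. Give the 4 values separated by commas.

base 2: 5 = 2^2 + 1; at 3: 3^3 + 1 = 28; next = 27
base 3: 27 = 3^3; at 4: 4^4 = 256; next = 255
base 4: 255 = 3·4^3 + 3·4^2 + 3·4 + 3; at 5: 3·5^3 + 3·5^2 + 3·5 + 3 = 468; next = 467

5, 27, 255, 467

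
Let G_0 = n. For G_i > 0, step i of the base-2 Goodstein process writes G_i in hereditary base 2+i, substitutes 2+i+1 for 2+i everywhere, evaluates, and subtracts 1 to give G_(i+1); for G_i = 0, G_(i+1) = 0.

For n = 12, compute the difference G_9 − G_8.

3038428376763

step 0: 12 = 2^(2 + 1) + 2^2; sub 3 for 2: 3^(3 + 1) + 3^3; = 108; G_1 = 108−1 = 107
step 1: 107 = 3^(3 + 1) + 2·3^2 + 2·3 + 2; sub 4 for 3: 4^(4 + 1) + 2·4^2 + 2·4 + 2; = 1066; G_2 = 1066−1 = 1065
step 2: 1065 = 4^(4 + 1) + 2·4^2 + 2·4 + 1; sub 5 for 4: 5^(5 + 1) + 2·5^2 + 2·5 + 1; = 15686; G_3 = 15686−1 = 15685
step 3: 15685 = 5^(5 + 1) + 2·5^2 + 2·5; sub 6 for 5: 6^(6 + 1) + 2·6^2 + 2·6; = 280020; G_4 = 280020−1 = 280019
step 4: 280019 = 6^(6 + 1) + 2·6^2 + 6 + 5; sub 7 for 6: 7^(7 + 1) + 2·7^2 + 7 + 5; = 5764911; G_5 = 5764911−1 = 5764910
step 5: 5764910 = 7^(7 + 1) + 2·7^2 + 7 + 4; sub 8 for 7: 8^(8 + 1) + 2·8^2 + 8 + 4; = 134217868; G_6 = 134217868−1 = 134217867
step 6: 134217867 = 8^(8 + 1) + 2·8^2 + 8 + 3; sub 9 for 8: 9^(9 + 1) + 2·9^2 + 9 + 3; = 3486784575; G_7 = 3486784575−1 = 3486784574
step 7: 3486784574 = 9^(9 + 1) + 2·9^2 + 9 + 2; sub 10 for 9: 10^(10 + 1) + 2·10^2 + 10 + 2; = 100000000212; G_8 = 100000000212−1 = 100000000211
step 8: 100000000211 = 10^(10 + 1) + 2·10^2 + 10 + 1; sub 11 for 10: 11^(11 + 1) + 2·11^2 + 11 + 1; = 3138428376975; G_9 = 3138428376975−1 = 3138428376974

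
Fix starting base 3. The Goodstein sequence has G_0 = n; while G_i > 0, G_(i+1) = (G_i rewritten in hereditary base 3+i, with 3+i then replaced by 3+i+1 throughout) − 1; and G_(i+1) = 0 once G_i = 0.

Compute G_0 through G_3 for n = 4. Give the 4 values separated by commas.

4, 4, 4, 3

(0) 4|_3 = 3 + 1 ↦ 4 + 1|_4 = 5 ⇒ 4
(1) 4|_4 = 4 ↦ 5|_5 = 5 ⇒ 4
(2) 4|_5 = 4 ↦ 4|_6 = 4 ⇒ 3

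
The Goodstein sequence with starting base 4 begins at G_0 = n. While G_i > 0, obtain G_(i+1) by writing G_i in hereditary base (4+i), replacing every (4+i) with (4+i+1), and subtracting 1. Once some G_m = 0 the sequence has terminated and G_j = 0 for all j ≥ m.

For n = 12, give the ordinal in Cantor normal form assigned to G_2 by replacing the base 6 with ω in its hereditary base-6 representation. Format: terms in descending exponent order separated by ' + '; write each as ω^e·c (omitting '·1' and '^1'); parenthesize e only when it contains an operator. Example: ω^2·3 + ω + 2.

ω·2 + 3

base 4: 12 = 3·4; at 5: 3·5 = 15; next = 14
base 5: 14 = 2·5 + 4; at 6: 2·6 + 4 = 16; next = 15
base 6: 15 = 2·6 + 3; at 7: 2·7 + 3 = 17; next = 16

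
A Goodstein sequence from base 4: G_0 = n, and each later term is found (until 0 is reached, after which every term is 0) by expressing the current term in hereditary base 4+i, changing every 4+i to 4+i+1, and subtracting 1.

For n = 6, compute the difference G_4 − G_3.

-1

step 0: 6 = 4 + 2; sub 5 for 4: 5 + 2; = 7; G_1 = 7−1 = 6
step 1: 6 = 5 + 1; sub 6 for 5: 6 + 1; = 7; G_2 = 7−1 = 6
step 2: 6 = 6; sub 7 for 6: 7; = 7; G_3 = 7−1 = 6
step 3: 6 = 6; sub 8 for 7: 6; = 6; G_4 = 6−1 = 5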